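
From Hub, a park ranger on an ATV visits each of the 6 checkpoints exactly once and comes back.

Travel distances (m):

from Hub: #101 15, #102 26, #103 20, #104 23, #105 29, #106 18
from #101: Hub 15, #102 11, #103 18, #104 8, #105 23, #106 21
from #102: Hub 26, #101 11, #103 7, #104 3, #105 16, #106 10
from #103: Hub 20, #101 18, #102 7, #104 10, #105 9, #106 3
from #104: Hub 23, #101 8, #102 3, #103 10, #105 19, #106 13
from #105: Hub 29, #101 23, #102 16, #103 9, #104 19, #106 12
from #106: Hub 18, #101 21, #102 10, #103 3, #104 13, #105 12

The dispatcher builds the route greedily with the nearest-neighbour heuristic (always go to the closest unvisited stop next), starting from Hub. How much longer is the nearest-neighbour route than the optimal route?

Hub: #101=15, #106=18, #103=20, #104=23, #102=26, #105=29 ⇒ #101
#101: #104=8, #102=11, #103=18, #106=21, #105=23 ⇒ #104
#104: #102=3, #103=10, #106=13, #105=19 ⇒ #102
#102: #103=7, #106=10, #105=16 ⇒ #103
#103: #106=3, #105=9 ⇒ #106
#106: #105=12 ⇒ #105
NN route Hub → #101 → #104 → #102 → #103 → #106 → #105 → Hub costs 77.
Optimal: Hub → #101 → #104 → #102 → #103 → #105 → #106 → Hub costs 72 (by enumerating all 360 distinct tours).
Excess = 77 − 72 = 5.

5 m longer than the optimal tour.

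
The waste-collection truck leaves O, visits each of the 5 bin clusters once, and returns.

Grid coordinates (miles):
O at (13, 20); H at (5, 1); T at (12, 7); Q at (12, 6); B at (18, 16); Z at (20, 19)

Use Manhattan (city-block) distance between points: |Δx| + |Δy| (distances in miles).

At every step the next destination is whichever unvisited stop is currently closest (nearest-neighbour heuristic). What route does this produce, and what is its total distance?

From O: distances to unvisited — Z=8, B=9, T=14, Q=15, H=27. Nearest is Z (8).
From Z: distances to unvisited — B=5, T=20, Q=21, H=33. Nearest is B (5).
From B: distances to unvisited — T=15, Q=16, H=28. Nearest is T (15).
From T: distances to unvisited — Q=1, H=13. Nearest is Q (1).
From Q: distances to unvisited — H=12. Nearest is H (12).
Return H→O: 27.
Total = 8 + 5 + 15 + 1 + 12 + 27 = 68.

68 miles along O → Z → B → T → Q → H → O.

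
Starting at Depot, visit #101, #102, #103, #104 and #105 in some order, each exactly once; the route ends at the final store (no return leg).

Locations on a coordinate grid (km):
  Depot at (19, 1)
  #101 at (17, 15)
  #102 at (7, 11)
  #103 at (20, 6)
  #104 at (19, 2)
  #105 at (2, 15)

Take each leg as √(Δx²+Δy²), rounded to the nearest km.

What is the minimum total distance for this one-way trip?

There are 5! = 120 possible orderings.
Depot - #101 - #102 - #103 - #104 - #105: 14+11+14+4+21 = 64
Depot - #101 - #102 - #103 - #105 - #104: 14+11+14+20+21 = 80
Depot - #101 - #102 - #104 - #103 - #105: 14+11+15+4+20 = 64
Depot - #101 - #102 - #104 - #105 - #103: 14+11+15+21+20 = 81
Depot - #101 - #102 - #105 - #103 - #104: 14+11+6+20+4 = 55
Depot - #101 - #102 - #105 - #104 - #103: 14+11+6+21+4 = 56
Depot - #101 - #103 - #102 - #104 - #105: 14+9+14+15+21 = 73
Depot - #101 - #103 - #102 - #105 - #104: 14+9+14+6+21 = 64
Depot - #101 - #103 - #104 - #102 - #105: 14+9+4+15+6 = 48
Depot - #101 - #103 - #104 - #105 - #102: 14+9+4+21+6 = 54
Depot - #101 - #103 - #105 - #102 - #104: 14+9+20+6+15 = 64
Depot - #101 - #103 - #105 - #104 - #102: 14+9+20+21+15 = 79
Depot - #101 - #104 - #102 - #103 - #105: 14+13+15+14+20 = 76
Depot - #101 - #104 - #102 - #105 - #103: 14+13+15+6+20 = 68
… (106 more)
Depot - #104 - #103 - #101 - #102 - #105: 1+4+9+11+6 = 31  ← best
The minimum is 31.
One shortest path: Depot → #104 → #103 → #101 → #102 → #105.

31 km — the minimum one-way total.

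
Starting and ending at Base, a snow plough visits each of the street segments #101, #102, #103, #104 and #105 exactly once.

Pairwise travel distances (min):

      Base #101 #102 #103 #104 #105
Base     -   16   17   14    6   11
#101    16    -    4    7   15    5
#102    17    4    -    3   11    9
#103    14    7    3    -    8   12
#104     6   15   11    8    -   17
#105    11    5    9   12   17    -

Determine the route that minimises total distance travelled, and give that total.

Base→#101→#102→#103→#104→#105→Base: 16+4+3+8+17+11 = 59
Base→#101→#102→#103→#105→#104→Base: 16+4+3+12+17+6 = 58
Base→#101→#102→#104→#103→#105→Base: 16+4+11+8+12+11 = 62
Base→#101→#102→#104→#105→#103→Base: 16+4+11+17+12+14 = 74
Base→#101→#102→#105→#103→#104→Base: 16+4+9+12+8+6 = 55
Base→#101→#102→#105→#104→#103→Base: 16+4+9+17+8+14 = 68
Base→#101→#103→#102→#104→#105→Base: 16+7+3+11+17+11 = 65
Base→#101→#103→#102→#105→#104→Base: 16+7+3+9+17+6 = 58
Base→#101→#103→#104→#102→#105→Base: 16+7+8+11+9+11 = 62
Base→#101→#103→#104→#105→#102→Base: 16+7+8+17+9+17 = 74
Base→#101→#103→#105→#102→#104→Base: 16+7+12+9+11+6 = 61
Base→#101→#103→#105→#104→#102→Base: 16+7+12+17+11+17 = 80
Base→#101→#104→#102→#103→#105→Base: 16+15+11+3+12+11 = 68
Base→#101→#104→#102→#105→#103→Base: 16+15+11+9+12+14 = 77
… (46 more)
Base→#104→#103→#102→#101→#105→Base: 6+8+3+4+5+11 = 37  ← best
The minimum is 37.
One optimal route: Base → #104 → #103 → #102 → #101 → #105 → Base (or its reverse).

Shortest round trip = 37 min.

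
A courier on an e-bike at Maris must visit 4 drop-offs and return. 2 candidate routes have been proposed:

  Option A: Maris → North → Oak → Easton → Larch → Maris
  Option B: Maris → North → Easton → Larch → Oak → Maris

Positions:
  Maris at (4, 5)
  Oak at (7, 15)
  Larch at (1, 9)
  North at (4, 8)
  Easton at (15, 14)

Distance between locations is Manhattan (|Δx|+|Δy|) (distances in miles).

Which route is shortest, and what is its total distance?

48 miles — Option A is the shortest.

Option A: 3 + 10 + 9 + 19 + 7 = 48
Option B: 3 + 17 + 19 + 12 + 13 = 64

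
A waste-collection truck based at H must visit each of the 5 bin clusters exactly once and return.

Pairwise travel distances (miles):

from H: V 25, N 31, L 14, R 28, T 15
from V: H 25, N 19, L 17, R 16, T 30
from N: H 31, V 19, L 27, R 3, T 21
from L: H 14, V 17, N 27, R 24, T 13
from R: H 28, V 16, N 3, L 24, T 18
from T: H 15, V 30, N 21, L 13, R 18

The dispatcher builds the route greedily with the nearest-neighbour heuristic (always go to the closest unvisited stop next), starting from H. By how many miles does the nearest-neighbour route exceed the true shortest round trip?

Excess over optimum: 6 miles.

H: L=14, T=15, V=25, R=28, N=31 ⇒ L
L: T=13, V=17, R=24, N=27 ⇒ T
T: R=18, N=21, V=30 ⇒ R
R: N=3, V=16 ⇒ N
N: V=19 ⇒ V
NN route H → L → T → R → N → V → H costs 92.
Optimal: H → L → V → N → R → T → H costs 86 (by enumerating all 60 distinct tours).
Excess = 92 − 86 = 6.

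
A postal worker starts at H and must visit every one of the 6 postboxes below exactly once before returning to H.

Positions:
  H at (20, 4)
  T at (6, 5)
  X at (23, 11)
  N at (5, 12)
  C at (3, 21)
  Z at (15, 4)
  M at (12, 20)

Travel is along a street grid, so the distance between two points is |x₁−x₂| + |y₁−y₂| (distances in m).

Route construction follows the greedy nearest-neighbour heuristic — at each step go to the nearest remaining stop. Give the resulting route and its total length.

At H the remaining stops are Z 5, X 10, T 15, N 23, M 24, C 34; go to Z.
At Z the remaining stops are T 10, X 15, N 18, M 19, C 29; go to T.
At T the remaining stops are N 8, C 19, M 21, X 23; go to N.
At N the remaining stops are C 11, M 15, X 19; go to C.
At C the remaining stops are M 10, X 30; go to M.
At M the remaining stops are X 20; go to X.
Return X→H: 10.
Total = 5 + 10 + 8 + 11 + 10 + 20 + 10 = 74.

Total distance 74 m via the nearest-neighbour route H → Z → T → N → C → M → X → H.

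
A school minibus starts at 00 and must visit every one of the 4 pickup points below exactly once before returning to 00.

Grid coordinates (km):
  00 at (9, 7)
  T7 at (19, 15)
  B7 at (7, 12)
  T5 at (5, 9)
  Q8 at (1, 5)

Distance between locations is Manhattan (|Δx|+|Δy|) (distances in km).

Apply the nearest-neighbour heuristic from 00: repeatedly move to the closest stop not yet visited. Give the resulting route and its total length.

Total distance 70 km via the nearest-neighbour route 00 → T5 → B7 → Q8 → T7 → 00.

From 00: distances to unvisited — T5=6, B7=7, Q8=10, T7=18. Nearest is T5 (6).
From T5: distances to unvisited — B7=5, Q8=8, T7=20. Nearest is B7 (5).
From B7: distances to unvisited — Q8=13, T7=15. Nearest is Q8 (13).
From Q8: distances to unvisited — T7=28. Nearest is T7 (28).
Return T7→00: 18.
Total = 6 + 5 + 13 + 28 + 18 = 70.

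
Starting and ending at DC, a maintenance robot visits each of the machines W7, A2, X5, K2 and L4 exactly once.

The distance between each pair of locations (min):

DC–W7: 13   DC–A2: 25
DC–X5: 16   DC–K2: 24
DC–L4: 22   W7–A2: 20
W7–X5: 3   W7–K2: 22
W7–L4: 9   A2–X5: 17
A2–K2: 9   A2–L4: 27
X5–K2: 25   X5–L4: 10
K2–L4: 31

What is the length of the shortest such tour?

Minimum total distance: 82 min.

With 5 stops there are 5!/2 = 60 distinct round trips (a route and its reverse cost the same).
DC - W7 - A2 - X5 - K2 - L4 - DC: 13+20+17+25+31+22 = 128
DC - W7 - A2 - X5 - L4 - K2 - DC: 13+20+17+10+31+24 = 115
DC - W7 - A2 - K2 - X5 - L4 - DC: 13+20+9+25+10+22 = 99
DC - W7 - A2 - K2 - L4 - X5 - DC: 13+20+9+31+10+16 = 99
DC - W7 - A2 - L4 - X5 - K2 - DC: 13+20+27+10+25+24 = 119
DC - W7 - A2 - L4 - K2 - X5 - DC: 13+20+27+31+25+16 = 132
DC - W7 - X5 - A2 - K2 - L4 - DC: 13+3+17+9+31+22 = 95
DC - W7 - X5 - A2 - L4 - K2 - DC: 13+3+17+27+31+24 = 115
DC - W7 - X5 - K2 - A2 - L4 - DC: 13+3+25+9+27+22 = 99
DC - W7 - X5 - K2 - L4 - A2 - DC: 13+3+25+31+27+25 = 124
DC - W7 - X5 - L4 - A2 - K2 - DC: 13+3+10+27+9+24 = 86
DC - W7 - X5 - L4 - K2 - A2 - DC: 13+3+10+31+9+25 = 91
DC - W7 - K2 - A2 - X5 - L4 - DC: 13+22+9+17+10+22 = 93
DC - W7 - K2 - A2 - L4 - X5 - DC: 13+22+9+27+10+16 = 97
… (46 more)
DC - W7 - L4 - X5 - A2 - K2 - DC: 13+9+10+17+9+24 = 82  ← best
The minimum is 82.
One optimal route: DC → W7 → L4 → X5 → A2 → K2 → DC (or its reverse).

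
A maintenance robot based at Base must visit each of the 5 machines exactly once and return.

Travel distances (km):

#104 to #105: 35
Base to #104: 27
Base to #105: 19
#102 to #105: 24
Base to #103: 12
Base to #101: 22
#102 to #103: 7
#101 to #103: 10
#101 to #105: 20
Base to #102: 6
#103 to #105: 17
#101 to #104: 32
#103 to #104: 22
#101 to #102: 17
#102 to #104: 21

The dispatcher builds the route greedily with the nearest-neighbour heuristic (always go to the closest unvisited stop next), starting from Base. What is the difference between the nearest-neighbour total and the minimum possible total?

The nearest-neighbour route is 7 km longer than optimal.

From Base: #102=6, #103=12, #105=19, #101=22, #104=27 → choose #102 (6).
From #102: #103=7, #101=17, #104=21, #105=24 → choose #103 (7).
From #103: #101=10, #105=17, #104=22 → choose #101 (10).
From #101: #105=20, #104=32 → choose #105 (20).
From #105: #104=35 → choose #104 (35).
NN route Base → #102 → #103 → #101 → #105 → #104 → Base costs 105.
Optimal: Base → #102 → #104 → #103 → #101 → #105 → Base costs 98 (by enumerating all 60 distinct tours).
Excess = 105 − 98 = 7.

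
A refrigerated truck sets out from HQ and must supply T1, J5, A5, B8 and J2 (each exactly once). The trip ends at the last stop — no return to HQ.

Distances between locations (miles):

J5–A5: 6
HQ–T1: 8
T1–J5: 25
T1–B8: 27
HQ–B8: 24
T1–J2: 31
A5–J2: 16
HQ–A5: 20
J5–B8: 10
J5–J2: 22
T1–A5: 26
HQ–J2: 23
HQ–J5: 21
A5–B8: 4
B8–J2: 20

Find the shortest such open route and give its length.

There are 5! = 120 possible orderings.
HQ - T1 - J5 - A5 - B8 - J2: 8+25+6+4+20 = 63
HQ - T1 - J5 - A5 - J2 - B8: 8+25+6+16+20 = 75
HQ - T1 - J5 - B8 - A5 - J2: 8+25+10+4+16 = 63
HQ - T1 - J5 - B8 - J2 - A5: 8+25+10+20+16 = 79
HQ - T1 - J5 - J2 - A5 - B8: 8+25+22+16+4 = 75
HQ - T1 - J5 - J2 - B8 - A5: 8+25+22+20+4 = 79
HQ - T1 - A5 - J5 - B8 - J2: 8+26+6+10+20 = 70
HQ - T1 - A5 - J5 - J2 - B8: 8+26+6+22+20 = 82
HQ - T1 - A5 - B8 - J5 - J2: 8+26+4+10+22 = 70
HQ - T1 - A5 - B8 - J2 - J5: 8+26+4+20+22 = 80
HQ - T1 - A5 - J2 - J5 - B8: 8+26+16+22+10 = 82
HQ - T1 - A5 - J2 - B8 - J5: 8+26+16+20+10 = 80
HQ - T1 - B8 - J5 - A5 - J2: 8+27+10+6+16 = 67
HQ - T1 - B8 - J5 - J2 - A5: 8+27+10+22+16 = 83
… (106 more)
The minimum is 63.
One shortest path: HQ → T1 → J5 → A5 → B8 → J2.

Shortest open route: 63 miles.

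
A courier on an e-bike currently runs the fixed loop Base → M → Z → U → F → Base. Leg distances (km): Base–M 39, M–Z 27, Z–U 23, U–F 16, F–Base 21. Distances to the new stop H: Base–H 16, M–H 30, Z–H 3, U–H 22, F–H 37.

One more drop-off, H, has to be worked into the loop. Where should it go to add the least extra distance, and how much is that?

Insertion cost between consecutive stops i–j is d(i,H) + d(H,j) − d(i,j):
  between Base and M: 16 + 30 − 39 = 7
  between M and Z: 30 + 3 − 27 = 6
  between Z and U: 3 + 22 − 23 = 2
  between U and F: 22 + 37 − 16 = 43
  between F and Base: 37 + 16 − 21 = 32
Cheapest insertion is between Z and U, adding 2.
New total = 126 + 2 = 128.

Minimum extra distance: 2 km, inserting H between Z and U.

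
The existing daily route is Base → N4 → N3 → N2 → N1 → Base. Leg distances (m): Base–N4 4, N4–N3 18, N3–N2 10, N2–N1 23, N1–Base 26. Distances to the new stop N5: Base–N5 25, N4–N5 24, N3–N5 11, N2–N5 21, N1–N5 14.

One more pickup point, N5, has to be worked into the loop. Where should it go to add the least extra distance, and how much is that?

Insertion cost between consecutive stops i–j is d(i,N5) + d(N5,j) − d(i,j):
  between Base and N4: 25 + 24 − 4 = 45
  between N4 and N3: 24 + 11 − 18 = 17
  between N3 and N2: 11 + 21 − 10 = 22
  between N2 and N1: 21 + 14 − 23 = 12
  between N1 and Base: 14 + 25 − 26 = 13
Cheapest insertion is between N2 and N1, adding 12.
New total = 81 + 12 = 93.

Adding 12 m by placing N5 on the N2–N1 leg.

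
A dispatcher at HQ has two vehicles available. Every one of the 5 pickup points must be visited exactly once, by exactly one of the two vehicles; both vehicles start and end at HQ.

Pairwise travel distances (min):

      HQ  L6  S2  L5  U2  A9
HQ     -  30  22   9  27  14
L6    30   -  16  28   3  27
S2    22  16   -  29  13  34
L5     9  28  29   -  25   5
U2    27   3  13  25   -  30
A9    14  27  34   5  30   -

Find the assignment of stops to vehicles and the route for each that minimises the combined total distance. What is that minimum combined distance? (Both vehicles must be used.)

Minimum combined distance: 96 min.

Try each way of splitting the stops between the two vehicles (each non-empty) and, for each split, find the best tour for each vehicle:
  {L6} + {S2, L5, U2, A9}: 60 + 79 = 139
  {S2} + {L6, L5, U2, A9}: 44 + 71 = 115
  {L6, S2} + {L5, U2, A9}: 68 + 71 = 139
  {L5} + {L6, S2, U2, A9}: 18 + 79 = 97
  {L6, L5} + {S2, U2, A9}: 67 + 79 = 146
  {S2, L5} + {L6, U2, A9}: 60 + 71 = 131
  … (15 splits in total)
  {L6, S2, U2} + {L5, A9}: 68 + 28 = 96  ← best
Best: vehicle 1 HQ → L6 → U2 → S2 → HQ = 68; vehicle 2 HQ → L5 → A9 → HQ = 28; combined 96.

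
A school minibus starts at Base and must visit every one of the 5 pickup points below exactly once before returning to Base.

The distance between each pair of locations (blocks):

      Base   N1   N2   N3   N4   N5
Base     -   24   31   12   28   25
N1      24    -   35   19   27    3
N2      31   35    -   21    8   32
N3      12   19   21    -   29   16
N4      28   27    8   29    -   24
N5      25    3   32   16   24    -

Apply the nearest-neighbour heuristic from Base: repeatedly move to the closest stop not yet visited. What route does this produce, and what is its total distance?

Total distance 97 blocks via the nearest-neighbour route Base → N3 → N5 → N1 → N4 → N2 → Base.

At Base the remaining stops are N3 12, N1 24, N5 25, N4 28, N2 31; go to N3.
At N3 the remaining stops are N5 16, N1 19, N2 21, N4 29; go to N5.
At N5 the remaining stops are N1 3, N4 24, N2 32; go to N1.
At N1 the remaining stops are N4 27, N2 35; go to N4.
At N4 the remaining stops are N2 8; go to N2.
Return N2→Base: 31.
Total = 12 + 16 + 3 + 27 + 8 + 31 = 97.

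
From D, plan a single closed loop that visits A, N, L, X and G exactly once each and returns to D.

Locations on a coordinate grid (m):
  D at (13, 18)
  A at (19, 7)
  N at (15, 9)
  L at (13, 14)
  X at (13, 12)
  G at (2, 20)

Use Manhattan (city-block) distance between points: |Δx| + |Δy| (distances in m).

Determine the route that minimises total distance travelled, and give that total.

Minimum total distance: 60 m.

D-A-N-L-X-G-D: 17+6+7+2+19+13 = 64
D-A-N-L-G-X-D: 17+6+7+17+19+6 = 72
D-A-N-X-L-G-D: 17+6+5+2+17+13 = 60
D-A-N-X-G-L-D: 17+6+5+19+17+4 = 68
D-A-N-G-L-X-D: 17+6+24+17+2+6 = 72
D-A-N-G-X-L-D: 17+6+24+19+2+4 = 72
D-A-L-N-X-G-D: 17+13+7+5+19+13 = 74
D-A-L-N-G-X-D: 17+13+7+24+19+6 = 86
D-A-L-X-N-G-D: 17+13+2+5+24+13 = 74
D-A-L-X-G-N-D: 17+13+2+19+24+11 = 86
D-A-L-G-N-X-D: 17+13+17+24+5+6 = 82
D-A-L-G-X-N-D: 17+13+17+19+5+11 = 82
D-A-X-N-L-G-D: 17+11+5+7+17+13 = 70
D-A-X-N-G-L-D: 17+11+5+24+17+4 = 78
… (46 more)
The minimum is 60.
One optimal route: D → A → N → X → L → G → D (or its reverse).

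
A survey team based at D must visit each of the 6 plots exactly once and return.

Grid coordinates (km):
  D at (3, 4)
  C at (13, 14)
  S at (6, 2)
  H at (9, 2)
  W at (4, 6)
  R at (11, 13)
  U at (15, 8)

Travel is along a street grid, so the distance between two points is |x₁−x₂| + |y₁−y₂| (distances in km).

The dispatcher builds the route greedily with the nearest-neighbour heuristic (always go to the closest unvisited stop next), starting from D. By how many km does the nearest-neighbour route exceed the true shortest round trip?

D: W=3, S=5, H=8, U=16, R=17, C=20 ⇒ W
W: S=6, H=9, U=13, R=14, C=17 ⇒ S
S: H=3, U=15, R=16, C=19 ⇒ H
H: U=12, R=13, C=16 ⇒ U
U: C=8, R=9 ⇒ C
C: R=3 ⇒ R
NN route D → W → S → H → U → C → R → D costs 52.
Optimal: D → S → H → R → C → U → W → D costs 48 (by enumerating all 360 distinct tours).
Excess = 52 − 48 = 4.

4 km longer than the optimal tour.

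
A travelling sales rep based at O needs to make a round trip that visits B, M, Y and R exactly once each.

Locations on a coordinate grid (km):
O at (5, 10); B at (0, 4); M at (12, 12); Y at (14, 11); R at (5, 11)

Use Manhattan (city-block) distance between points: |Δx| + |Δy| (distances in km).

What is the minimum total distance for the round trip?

O→B→M→Y→R→O: 11+20+3+9+1 = 44
O→B→M→R→Y→O: 11+20+8+9+10 = 58
O→B→Y→M→R→O: 11+21+3+8+1 = 44
O→B→Y→R→M→O: 11+21+9+8+9 = 58
O→B→R→M→Y→O: 11+12+8+3+10 = 44
O→B→R→Y→M→O: 11+12+9+3+9 = 44
O→M→B→Y→R→O: 9+20+21+9+1 = 60
O→M→B→R→Y→O: 9+20+12+9+10 = 60
O→M→Y→B→R→O: 9+3+21+12+1 = 46
O→M→R→B→Y→O: 9+8+12+21+10 = 60
O→Y→B→M→R→O: 10+21+20+8+1 = 60
O→Y→M→B→R→O: 10+3+20+12+1 = 46
The minimum is 44.
One optimal route: O → B → M → Y → R → O (or its reverse).

44 km — the shortest possible round trip.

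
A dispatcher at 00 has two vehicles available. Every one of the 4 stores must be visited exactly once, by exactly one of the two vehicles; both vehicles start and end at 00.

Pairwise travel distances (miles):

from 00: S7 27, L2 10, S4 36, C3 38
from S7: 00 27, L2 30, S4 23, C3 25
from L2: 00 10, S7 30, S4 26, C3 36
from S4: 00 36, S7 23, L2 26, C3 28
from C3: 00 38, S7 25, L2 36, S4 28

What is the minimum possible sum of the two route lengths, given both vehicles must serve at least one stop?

Try each way of splitting the stops between the two vehicles (each non-empty) and, for each split, find the best tour for each vehicle:
  {S7} + {L2, S4, C3}: 54 + 102 = 156
  {L2} + {S7, S4, C3}: 20 + 116 = 136
  {S7, L2} + {S4, C3}: 67 + 102 = 169
  {S4} + {S7, L2, C3}: 72 + 98 = 170
  {S7, S4} + {L2, C3}: 86 + 84 = 170
  {L2, S4} + {S7, C3}: 72 + 90 = 162
  … (7 splits in total)
Best: vehicle 1 00 → L2 → 00 = 20; vehicle 2 00 → S7 → S4 → C3 → 00 = 116; combined 136.

136 miles — the smallest possible combined total.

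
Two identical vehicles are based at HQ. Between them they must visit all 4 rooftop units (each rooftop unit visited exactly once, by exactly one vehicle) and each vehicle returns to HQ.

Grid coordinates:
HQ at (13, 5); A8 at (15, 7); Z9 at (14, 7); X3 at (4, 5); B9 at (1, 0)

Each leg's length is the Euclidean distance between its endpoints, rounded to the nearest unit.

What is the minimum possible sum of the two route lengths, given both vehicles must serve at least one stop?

Minimum combined distance: 34.

Try each way of splitting the stops between the two vehicles (each non-empty) and, for each split, find the best tour for each vehicle:
  {A8} + {Z9, X3, B9}: 6 + 31 = 37
  {Z9} + {A8, X3, B9}: 4 + 33 = 37
  {A8, Z9} + {X3, B9}: 6 + 28 = 34
  {X3} + {A8, Z9, B9}: 18 + 32 = 50
  {A8, X3} + {Z9, B9}: 23 + 30 = 53
  {Z9, X3} + {A8, B9}: 21 + 32 = 53
  … (7 splits in total)
Best: vehicle 1 HQ → A8 → Z9 → HQ = 6; vehicle 2 HQ → X3 → B9 → HQ = 28; combined 34.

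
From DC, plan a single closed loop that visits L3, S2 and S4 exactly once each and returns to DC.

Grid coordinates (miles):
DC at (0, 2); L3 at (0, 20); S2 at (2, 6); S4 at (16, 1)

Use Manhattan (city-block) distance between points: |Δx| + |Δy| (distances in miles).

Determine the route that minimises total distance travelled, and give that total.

DC-L3-S2-S4-DC: 18+16+19+17 = 70
DC-L3-S4-S2-DC: 18+35+19+6 = 78
DC-S2-L3-S4-DC: 6+16+35+17 = 74
The minimum is 70.
One optimal route: DC → L3 → S2 → S4 → DC (or its reverse).

Shortest round trip = 70 miles.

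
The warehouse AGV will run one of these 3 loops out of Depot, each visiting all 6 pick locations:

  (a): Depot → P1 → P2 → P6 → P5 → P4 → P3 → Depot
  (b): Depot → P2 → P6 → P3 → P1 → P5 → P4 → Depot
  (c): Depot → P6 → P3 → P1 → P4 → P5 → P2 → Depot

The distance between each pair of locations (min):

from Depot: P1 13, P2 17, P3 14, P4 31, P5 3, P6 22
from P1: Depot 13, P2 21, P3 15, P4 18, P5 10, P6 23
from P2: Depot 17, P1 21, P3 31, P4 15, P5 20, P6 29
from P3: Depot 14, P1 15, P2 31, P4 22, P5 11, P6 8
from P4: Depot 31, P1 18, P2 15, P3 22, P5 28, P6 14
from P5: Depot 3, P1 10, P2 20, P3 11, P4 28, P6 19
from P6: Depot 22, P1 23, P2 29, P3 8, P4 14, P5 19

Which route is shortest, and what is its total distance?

(a): 13 + 21 + 29 + 19 + 28 + 22 + 14 = 146
(b): 17 + 29 + 8 + 15 + 10 + 28 + 31 = 138
(c): 22 + 8 + 15 + 18 + 28 + 20 + 17 = 128

128 min — (c) is the shortest.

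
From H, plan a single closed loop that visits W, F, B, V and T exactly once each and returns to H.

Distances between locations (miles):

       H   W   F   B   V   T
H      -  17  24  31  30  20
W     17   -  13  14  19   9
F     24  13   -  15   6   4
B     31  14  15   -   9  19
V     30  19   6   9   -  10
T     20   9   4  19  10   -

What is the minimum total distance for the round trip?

H → W → F → B → V → T → H: 17+13+15+9+10+20 = 84
H → W → F → B → T → V → H: 17+13+15+19+10+30 = 104
H → W → F → V → B → T → H: 17+13+6+9+19+20 = 84
H → W → F → V → T → B → H: 17+13+6+10+19+31 = 96
H → W → F → T → B → V → H: 17+13+4+19+9+30 = 92
H → W → F → T → V → B → H: 17+13+4+10+9+31 = 84
H → W → B → F → V → T → H: 17+14+15+6+10+20 = 82
H → W → B → F → T → V → H: 17+14+15+4+10+30 = 90
H → W → B → V → F → T → H: 17+14+9+6+4+20 = 70
H → W → B → V → T → F → H: 17+14+9+10+4+24 = 78
H → W → B → T → F → V → H: 17+14+19+4+6+30 = 90
H → W → B → T → V → F → H: 17+14+19+10+6+24 = 90
H → W → V → F → B → T → H: 17+19+6+15+19+20 = 96
H → W → V → F → T → B → H: 17+19+6+4+19+31 = 96
… (46 more)
The minimum is 70.
One optimal route: H → W → B → V → F → T → H (or its reverse).

70 miles — the shortest possible round trip.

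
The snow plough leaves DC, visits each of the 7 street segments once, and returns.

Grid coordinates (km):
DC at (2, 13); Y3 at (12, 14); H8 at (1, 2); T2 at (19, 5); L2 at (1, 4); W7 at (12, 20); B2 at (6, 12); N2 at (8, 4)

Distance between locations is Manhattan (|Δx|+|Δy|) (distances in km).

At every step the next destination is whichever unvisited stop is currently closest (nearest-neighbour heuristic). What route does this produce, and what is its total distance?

Total distance 94 km via the nearest-neighbour route DC → B2 → Y3 → W7 → N2 → L2 → H8 → T2 → DC.

At DC the remaining stops are B2 5, L2 10, Y3 11, H8 12, N2 15, W7 17, T2 25; go to B2.
At B2 the remaining stops are Y3 8, N2 10, L2 13, W7 14, H8 15, T2 20; go to Y3.
At Y3 the remaining stops are W7 6, N2 14, T2 16, L2 21, H8 23; go to W7.
At W7 the remaining stops are N2 20, T2 22, L2 27, H8 29; go to N2.
At N2 the remaining stops are L2 7, H8 9, T2 12; go to L2.
At L2 the remaining stops are H8 2, T2 19; go to H8.
At H8 the remaining stops are T2 21; go to T2.
Return T2→DC: 25.
Total = 5 + 8 + 6 + 20 + 7 + 2 + 21 + 25 = 94.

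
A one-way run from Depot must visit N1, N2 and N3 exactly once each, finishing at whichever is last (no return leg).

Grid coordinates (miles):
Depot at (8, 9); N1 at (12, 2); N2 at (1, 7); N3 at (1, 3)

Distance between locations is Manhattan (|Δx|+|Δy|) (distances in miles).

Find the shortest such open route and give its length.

25 miles — the minimum one-way total.

There are 3! = 6 possible orderings.
Depot→N1→N2→N3: 11+16+4 = 31
Depot→N1→N3→N2: 11+12+4 = 27
Depot→N2→N1→N3: 9+16+12 = 37
Depot→N2→N3→N1: 9+4+12 = 25
Depot→N3→N1→N2: 13+12+16 = 41
Depot→N3→N2→N1: 13+4+16 = 33
The minimum is 25.
One shortest path: Depot → N2 → N3 → N1.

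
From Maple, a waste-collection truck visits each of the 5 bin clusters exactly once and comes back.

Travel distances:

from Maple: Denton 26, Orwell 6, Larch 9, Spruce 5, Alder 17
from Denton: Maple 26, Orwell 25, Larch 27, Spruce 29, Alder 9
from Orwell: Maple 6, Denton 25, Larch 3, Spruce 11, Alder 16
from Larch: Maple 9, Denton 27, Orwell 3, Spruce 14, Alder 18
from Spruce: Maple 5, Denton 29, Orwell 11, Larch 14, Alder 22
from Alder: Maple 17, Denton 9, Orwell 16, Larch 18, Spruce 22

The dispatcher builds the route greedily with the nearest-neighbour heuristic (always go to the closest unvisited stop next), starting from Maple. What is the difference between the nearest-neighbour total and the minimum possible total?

The nearest-neighbour route is 2 longer than optimal.

From Maple: Spruce=5, Orwell=6, Larch=9, Alder=17, Denton=26 → choose Spruce (5).
From Spruce: Orwell=11, Larch=14, Alder=22, Denton=29 → choose Orwell (11).
From Orwell: Larch=3, Alder=16, Denton=25 → choose Larch (3).
From Larch: Alder=18, Denton=27 → choose Alder (18).
From Alder: Denton=9 → choose Denton (9).
NN route Maple → Spruce → Orwell → Larch → Alder → Denton → Maple costs 72.
Optimal: Maple → Orwell → Larch → Alder → Denton → Spruce → Maple costs 70 (by enumerating all 60 distinct tours).
Excess = 72 − 70 = 2.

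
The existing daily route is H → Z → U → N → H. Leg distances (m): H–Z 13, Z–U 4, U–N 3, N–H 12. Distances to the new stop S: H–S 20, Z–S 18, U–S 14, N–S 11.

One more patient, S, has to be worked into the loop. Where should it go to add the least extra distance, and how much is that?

Minimum extra distance: 19 m, inserting S between N and H.

Insertion cost between consecutive stops i–j is d(i,S) + d(S,j) − d(i,j):
  between H and Z: 20 + 18 − 13 = 25
  between Z and U: 18 + 14 − 4 = 28
  between U and N: 14 + 11 − 3 = 22
  between N and H: 11 + 20 − 12 = 19
Cheapest insertion is between N and H, adding 19.
New total = 32 + 19 = 51.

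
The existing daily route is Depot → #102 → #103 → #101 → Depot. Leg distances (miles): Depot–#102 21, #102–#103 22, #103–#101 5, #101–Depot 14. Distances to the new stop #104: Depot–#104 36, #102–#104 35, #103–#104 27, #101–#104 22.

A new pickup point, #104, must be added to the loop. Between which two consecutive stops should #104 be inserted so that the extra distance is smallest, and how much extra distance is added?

Minimum extra distance: 40 miles, inserting #104 between #102 and #103.

Insertion cost between consecutive stops i–j is d(i,#104) + d(#104,j) − d(i,j):
  between Depot and #102: 36 + 35 − 21 = 50
  between #102 and #103: 35 + 27 − 22 = 40
  between #103 and #101: 27 + 22 − 5 = 44
  between #101 and Depot: 22 + 36 − 14 = 44
Cheapest insertion is between #102 and #103, adding 40.
New total = 62 + 40 = 102.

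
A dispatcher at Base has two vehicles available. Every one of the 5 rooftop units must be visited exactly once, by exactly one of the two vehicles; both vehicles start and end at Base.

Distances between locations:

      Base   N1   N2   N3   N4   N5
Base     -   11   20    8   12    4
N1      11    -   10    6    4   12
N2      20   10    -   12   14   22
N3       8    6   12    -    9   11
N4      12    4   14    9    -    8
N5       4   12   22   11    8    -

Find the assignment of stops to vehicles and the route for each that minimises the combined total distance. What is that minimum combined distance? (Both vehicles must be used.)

Minimum combined distance: 54.

There are 2^4 − 1 = 15 ways to divide the 5 stops into two non-empty groups. For each, the best each vehicle can do is its own shortest tour through its group:
  {N1} + {N2, N3, N4, N5}: 22 + 46 = 68
  {N2} + {N1, N3, N4, N5}: 40 + 30 = 70
  {N1, N2} + {N3, N4, N5}: 41 + 29 = 70
  {N3} + {N1, N2, N4, N5}: 16 + 46 = 62
  {N1, N3} + {N2, N4, N5}: 25 + 46 = 71
  {N2, N3} + {N1, N4, N5}: 40 + 27 = 67
  … (15 splits in total)
  {N1, N2, N3, N4} + {N5}: 46 + 8 = 54  ← best
Best: vehicle 1 Base → N3 → N2 → N1 → N4 → Base = 46; vehicle 2 Base → N5 → Base = 8; combined 54.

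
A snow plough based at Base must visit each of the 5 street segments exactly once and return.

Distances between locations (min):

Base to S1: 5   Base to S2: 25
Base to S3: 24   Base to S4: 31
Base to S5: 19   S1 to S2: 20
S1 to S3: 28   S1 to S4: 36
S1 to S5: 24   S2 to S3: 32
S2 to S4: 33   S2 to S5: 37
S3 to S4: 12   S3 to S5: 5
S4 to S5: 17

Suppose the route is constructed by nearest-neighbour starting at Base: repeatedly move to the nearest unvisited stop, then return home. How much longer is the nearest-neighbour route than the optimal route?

Excess over optimum: 16 min.

Base: S1=5, S5=19, S3=24, S2=25, S4=31 ⇒ S1
S1: S2=20, S5=24, S3=28, S4=36 ⇒ S2
S2: S3=32, S4=33, S5=37 ⇒ S3
S3: S5=5, S4=12 ⇒ S5
S5: S4=17 ⇒ S4
NN route Base → S1 → S2 → S3 → S5 → S4 → Base costs 110.
Optimal: Base → S1 → S2 → S4 → S3 → S5 → Base costs 94 (by enumerating all 60 distinct tours).
Excess = 110 − 94 = 16.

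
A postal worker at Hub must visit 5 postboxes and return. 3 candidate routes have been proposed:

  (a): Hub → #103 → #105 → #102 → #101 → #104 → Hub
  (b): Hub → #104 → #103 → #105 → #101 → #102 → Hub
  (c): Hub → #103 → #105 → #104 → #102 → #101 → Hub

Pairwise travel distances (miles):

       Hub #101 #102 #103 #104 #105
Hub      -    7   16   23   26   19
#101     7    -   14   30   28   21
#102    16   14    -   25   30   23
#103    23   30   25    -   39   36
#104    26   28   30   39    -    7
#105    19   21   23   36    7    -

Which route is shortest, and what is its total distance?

117 miles — (c) is the shortest.

(a): 23 + 36 + 23 + 14 + 28 + 26 = 150
(b): 26 + 39 + 36 + 21 + 14 + 16 = 152
(c): 23 + 36 + 7 + 30 + 14 + 7 = 117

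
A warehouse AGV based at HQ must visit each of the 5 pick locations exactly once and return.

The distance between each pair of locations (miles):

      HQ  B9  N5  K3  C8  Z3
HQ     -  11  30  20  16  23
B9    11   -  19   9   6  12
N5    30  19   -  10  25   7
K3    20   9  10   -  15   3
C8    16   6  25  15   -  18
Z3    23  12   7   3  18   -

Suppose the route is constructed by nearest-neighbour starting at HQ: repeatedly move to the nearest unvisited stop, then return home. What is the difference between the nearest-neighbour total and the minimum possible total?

Excess over optimum: 1 miles.

From HQ: B9=11, C8=16, K3=20, Z3=23, N5=30 → choose B9 (11).
From B9: C8=6, K3=9, Z3=12, N5=19 → choose C8 (6).
From C8: K3=15, Z3=18, N5=25 → choose K3 (15).
From K3: Z3=3, N5=10 → choose Z3 (3).
From Z3: N5=7 → choose N5 (7).
NN route HQ → B9 → C8 → K3 → Z3 → N5 → HQ costs 72.
Optimal: HQ → B9 → N5 → Z3 → K3 → C8 → HQ costs 71 (by enumerating all 60 distinct tours).
Excess = 72 − 71 = 1.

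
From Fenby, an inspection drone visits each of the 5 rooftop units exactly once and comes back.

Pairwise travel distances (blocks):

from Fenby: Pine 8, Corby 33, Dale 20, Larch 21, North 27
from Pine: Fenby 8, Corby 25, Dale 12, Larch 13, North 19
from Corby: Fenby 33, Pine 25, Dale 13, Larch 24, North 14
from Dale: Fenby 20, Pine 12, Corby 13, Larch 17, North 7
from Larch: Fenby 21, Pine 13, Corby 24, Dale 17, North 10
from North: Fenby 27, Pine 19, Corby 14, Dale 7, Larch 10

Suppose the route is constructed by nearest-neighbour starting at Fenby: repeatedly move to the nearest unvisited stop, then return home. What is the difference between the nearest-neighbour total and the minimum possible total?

From Fenby: Pine=8, Dale=20, Larch=21, North=27, Corby=33 → choose Pine (8).
From Pine: Dale=12, Larch=13, North=19, Corby=25 → choose Dale (12).
From Dale: North=7, Corby=13, Larch=17 → choose North (7).
From North: Larch=10, Corby=14 → choose Larch (10).
From Larch: Corby=24 → choose Corby (24).
NN route Fenby → Pine → Dale → North → Larch → Corby → Fenby costs 94.
Optimal: Fenby → Pine → Dale → Corby → North → Larch → Fenby costs 78 (by enumerating all 60 distinct tours).
Excess = 94 − 78 = 16.

The nearest-neighbour route is 16 blocks longer than optimal.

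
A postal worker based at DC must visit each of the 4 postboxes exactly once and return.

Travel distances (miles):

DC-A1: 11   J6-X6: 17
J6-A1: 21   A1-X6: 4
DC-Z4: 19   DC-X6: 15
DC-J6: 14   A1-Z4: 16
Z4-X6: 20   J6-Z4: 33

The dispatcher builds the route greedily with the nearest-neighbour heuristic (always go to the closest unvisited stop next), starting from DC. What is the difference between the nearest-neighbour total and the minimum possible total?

The nearest-neighbour route is 14 miles longer than optimal.

From DC: A1=11, J6=14, X6=15, Z4=19 → choose A1 (11).
From A1: X6=4, Z4=16, J6=21 → choose X6 (4).
From X6: J6=17, Z4=20 → choose J6 (17).
From J6: Z4=33 → choose Z4 (33).
NN route DC → A1 → X6 → J6 → Z4 → DC costs 84.
Optimal: DC → J6 → X6 → A1 → Z4 → DC costs 70 (by enumerating all 12 distinct tours).
Excess = 84 − 70 = 14.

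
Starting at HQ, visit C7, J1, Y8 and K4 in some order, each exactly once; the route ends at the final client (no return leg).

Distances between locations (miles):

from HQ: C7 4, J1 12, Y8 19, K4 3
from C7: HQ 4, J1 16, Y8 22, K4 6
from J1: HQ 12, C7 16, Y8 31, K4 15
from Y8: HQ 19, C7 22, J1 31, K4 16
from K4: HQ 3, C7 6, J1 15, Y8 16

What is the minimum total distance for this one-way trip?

There are 4! = 24 possible orderings.
HQ - C7 - J1 - Y8 - K4: 4+16+31+16 = 67
HQ - C7 - J1 - K4 - Y8: 4+16+15+16 = 51
HQ - C7 - Y8 - J1 - K4: 4+22+31+15 = 72
HQ - C7 - Y8 - K4 - J1: 4+22+16+15 = 57
HQ - C7 - K4 - J1 - Y8: 4+6+15+31 = 56
HQ - C7 - K4 - Y8 - J1: 4+6+16+31 = 57
HQ - J1 - C7 - Y8 - K4: 12+16+22+16 = 66
HQ - J1 - C7 - K4 - Y8: 12+16+6+16 = 50
HQ - J1 - Y8 - C7 - K4: 12+31+22+6 = 71
HQ - J1 - Y8 - K4 - C7: 12+31+16+6 = 65
HQ - J1 - K4 - C7 - Y8: 12+15+6+22 = 55
HQ - J1 - K4 - Y8 - C7: 12+15+16+22 = 65
HQ - Y8 - C7 - J1 - K4: 19+22+16+15 = 72
HQ - Y8 - C7 - K4 - J1: 19+22+6+15 = 62
… (10 more)
The minimum is 50.
One shortest path: HQ → J1 → C7 → K4 → Y8.

Minimum one-way distance = 50 miles.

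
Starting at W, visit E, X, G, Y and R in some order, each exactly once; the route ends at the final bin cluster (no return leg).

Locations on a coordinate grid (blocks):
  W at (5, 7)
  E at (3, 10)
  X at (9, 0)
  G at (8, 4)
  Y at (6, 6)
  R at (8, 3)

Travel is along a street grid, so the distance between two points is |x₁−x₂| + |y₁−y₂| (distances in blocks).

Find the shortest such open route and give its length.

21 blocks — the minimum one-way total.

There are 5! = 120 possible orderings.
W→E→X→G→Y→R: 5+16+5+4+5 = 35
W→E→X→G→R→Y: 5+16+5+1+5 = 32
W→E→X→Y→G→R: 5+16+9+4+1 = 35
W→E→X→Y→R→G: 5+16+9+5+1 = 36
W→E→X→R→G→Y: 5+16+4+1+4 = 30
W→E→X→R→Y→G: 5+16+4+5+4 = 34
W→E→G→X→Y→R: 5+11+5+9+5 = 35
W→E→G→X→R→Y: 5+11+5+4+5 = 30
W→E→G→Y→X→R: 5+11+4+9+4 = 33
W→E→G→Y→R→X: 5+11+4+5+4 = 29
W→E→G→R→X→Y: 5+11+1+4+9 = 30
W→E→G→R→Y→X: 5+11+1+5+9 = 31
W→E→Y→X→G→R: 5+7+9+5+1 = 27
W→E→Y→X→R→G: 5+7+9+4+1 = 26
… (106 more)
W→E→Y→G→R→X: 5+7+4+1+4 = 21  ← best
The minimum is 21.
One shortest path: W → E → Y → G → R → X.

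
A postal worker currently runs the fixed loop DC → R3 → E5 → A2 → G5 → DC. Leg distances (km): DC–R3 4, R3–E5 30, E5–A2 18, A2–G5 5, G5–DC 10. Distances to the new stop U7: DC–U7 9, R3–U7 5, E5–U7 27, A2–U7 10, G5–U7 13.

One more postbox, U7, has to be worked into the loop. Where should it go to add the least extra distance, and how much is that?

Insertion cost between consecutive stops i–j is d(i,U7) + d(U7,j) − d(i,j):
  between DC and R3: 9 + 5 − 4 = 10
  between R3 and E5: 5 + 27 − 30 = 2
  between E5 and A2: 27 + 10 − 18 = 19
  between A2 and G5: 10 + 13 − 5 = 18
  between G5 and DC: 13 + 9 − 10 = 12
Cheapest insertion is between R3 and E5, adding 2.
New total = 67 + 2 = 69.

Minimum extra distance: 2 km, inserting U7 between R3 and E5.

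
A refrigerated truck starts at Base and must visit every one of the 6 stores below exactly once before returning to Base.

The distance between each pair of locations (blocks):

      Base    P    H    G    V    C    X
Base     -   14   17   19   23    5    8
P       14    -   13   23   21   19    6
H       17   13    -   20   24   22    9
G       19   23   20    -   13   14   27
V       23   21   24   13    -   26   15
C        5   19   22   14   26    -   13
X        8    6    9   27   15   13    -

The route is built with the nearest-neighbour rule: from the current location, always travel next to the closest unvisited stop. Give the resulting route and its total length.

93 blocks along Base → C → X → P → H → G → V → Base.

Base → [C:5 / X:8 / P:14 / H:17 / G:19 / V:23] → C (5)
C → [X:13 / G:14 / P:19 / H:22 / V:26] → X (13)
X → [P:6 / H:9 / V:15 / G:27] → P (6)
P → [H:13 / V:21 / G:23] → H (13)
H → [G:20 / V:24] → G (20)
G → [V:13] → V (13)
Return V→Base: 23.
Total = 5 + 13 + 6 + 13 + 20 + 13 + 23 = 93.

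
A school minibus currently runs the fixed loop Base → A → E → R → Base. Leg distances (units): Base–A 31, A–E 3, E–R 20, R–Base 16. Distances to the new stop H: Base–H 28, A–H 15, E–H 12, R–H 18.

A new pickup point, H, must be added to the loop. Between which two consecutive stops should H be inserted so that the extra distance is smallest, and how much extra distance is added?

Minimum extra distance: 10, inserting H between E and R.

Insertion cost between consecutive stops i–j is d(i,H) + d(H,j) − d(i,j):
  between Base and A: 28 + 15 − 31 = 12
  between A and E: 15 + 12 − 3 = 24
  between E and R: 12 + 18 − 20 = 10
  between R and Base: 18 + 28 − 16 = 30
Cheapest insertion is between E and R, adding 10.
New total = 70 + 10 = 80.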